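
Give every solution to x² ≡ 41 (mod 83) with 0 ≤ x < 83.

37, 46

Since 83 ≡ 3 (mod 4), a square root of 41 is 41^((83+1)/4) = 41^21 mod 83.
Repeated squaring: 41^2≡21, 41^4≡26, 41^8≡12, 41^16≡61 (mod 83).
41^21 = 41^(16+4+1) ≡ 37 (mod 83).
Check: 37² = 1369 ≡ 41 (mod 83). The two roots are 37 and 46.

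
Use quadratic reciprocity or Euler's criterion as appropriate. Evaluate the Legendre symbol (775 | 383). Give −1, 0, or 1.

1

Euler's criterion: (775/383) ≡ 9^191 (mod 383).
9^2 ≡ 81 (mod 383)
9^4 ≡ 50 (mod 383)
9^8 ≡ 202 (mod 383)
9^16 ≡ 206 (mod 383)
9^32 ≡ 306 (mod 383)
9^64 ≡ 184 (mod 383)
9^128 ≡ 152 (mod 383)
9^191 = 9^(128+32+16+8+4+2+1) ≡ 1 (mod 383).
Result is 1, so (775/383) = 1.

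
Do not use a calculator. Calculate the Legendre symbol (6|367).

Pull out 2: since 367 ≡ 7 (mod 8), (2/367) = +1.
Reciprocity: 3 ≡ 3 and 367 ≡ 3 (mod 4), so (3/367) = −(367/3).
Reduce top mod 3: now compute (1/3).
Reached (1/3) = 1. Collecting the sign flips along the way, the symbol is -1.

-1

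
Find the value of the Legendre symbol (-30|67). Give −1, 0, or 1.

1

Euler's criterion: (-30/67) ≡ 37^33 (mod 67).
37^2 ≡ 29 (mod 67)
37^4 ≡ 37 (mod 67)
37^8 ≡ 29 (mod 67)
37^16 ≡ 37 (mod 67)
37^32 ≡ 29 (mod 67)
37^33 = 37^(32+1) ≡ 1 (mod 67).
Result is 1, so (-30/67) = 1.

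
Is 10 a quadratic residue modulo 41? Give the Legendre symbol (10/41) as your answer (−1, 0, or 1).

Euler's criterion: (10/41) ≡ 10^20 (mod 41).
10^2 ≡ 18 (mod 41)
10^4 ≡ 37 (mod 41)
10^8 ≡ 16 (mod 41)
10^16 ≡ 10 (mod 41)
10^20 = 10^(16+4) ≡ 1 (mod 41).
Result is 1, so (10/41) = 1.

1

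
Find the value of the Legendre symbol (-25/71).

-1

First reduce: -25 ≡ 46 (mod 71).
Pull out 2: since 71 ≡ 7 (mod 8), (2/71) = +1.
Reciprocity: 23 ≡ 3 and 71 ≡ 3 (mod 4), so (23/71) = −(71/23).
Reduce top mod 23: now compute (2/23).
Pull out 2: since 23 ≡ 7 (mod 8), (2/23) = +1.
Reached (1/23) = 1. Collecting the sign flips along the way, the symbol is -1.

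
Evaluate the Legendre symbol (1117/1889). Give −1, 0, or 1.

Reciprocity: 1117 ≡ 1 and 1889 ≡ 1 (mod 4), so (1117/1889) = +(1889/1117).
Reduce top mod 1117: now compute (772/1117).
Pull out 2^2: since 1117 ≡ 5 (mod 8), (2/1117) = -1, so (2/1117)^2 = +1.
Reciprocity: 193 ≡ 1 and 1117 ≡ 1 (mod 4), so (193/1117) = +(1117/193).
Reduce top mod 193: now compute (152/193).
Pull out 2^3: since 193 ≡ 1 (mod 8), (2/193) = +1, so (2/193)^3 = +1.
Reciprocity: 19 ≡ 3 and 193 ≡ 1 (mod 4), so (19/193) = +(193/19).
Reduce top mod 19: now compute (3/19).
Reciprocity: 3 ≡ 3 and 19 ≡ 3 (mod 4), so (3/19) = −(19/3).
Reduce top mod 3: now compute (1/3).
Reached (1/3) = 1. Collecting the sign flips along the way, the symbol is -1.

-1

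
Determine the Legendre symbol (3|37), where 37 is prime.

1

Euler's criterion: (3/37) ≡ 3^18 (mod 37).
3^2 ≡ 9 (mod 37)
3^4 ≡ 7 (mod 37)
3^8 ≡ 12 (mod 37)
3^16 ≡ 33 (mod 37)
3^18 = 3^(16+2) ≡ 1 (mod 37).
Result is 1, so (3/37) = 1.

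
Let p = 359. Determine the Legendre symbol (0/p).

Top reduces to 0: gcd > 1, so the symbol is 0.

0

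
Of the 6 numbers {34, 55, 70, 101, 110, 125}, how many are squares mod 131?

(34/131) = +1 → QR.
(55/131) = +1 → QR.
(70/131) = -1 → non-residue.
(101/131) = +1 → QR.
(110/131) = -1 → non-residue.
(125/131) = +1 → QR.
Total quadratic residues among the 6: 4.

4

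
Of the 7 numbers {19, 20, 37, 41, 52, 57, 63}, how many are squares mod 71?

(19/71) = +1 → QR.
(20/71) = +1 → QR.
(37/71) = +1 → QR.
(41/71) = -1 → non-residue.
(52/71) = -1 → non-residue.
(57/71) = +1 → QR.
(63/71) = -1 → non-residue.
Total quadratic residues among the 7: 4.

4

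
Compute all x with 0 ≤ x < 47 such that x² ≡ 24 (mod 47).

Since 47 ≡ 3 (mod 4), a square root of 24 is 24^((47+1)/4) = 24^12 mod 47.
Repeated squaring: 24^2≡12, 24^4≡3, 24^8≡9 (mod 47).
24^12 = 24^(8+4) ≡ 27 (mod 47).
Check: 27² = 729 ≡ 24 (mod 47). The two roots are 20 and 27.

20, 27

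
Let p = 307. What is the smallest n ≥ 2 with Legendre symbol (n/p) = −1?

(2/307) = −1, so 2 is the smallest positive non-residue mod 307.

2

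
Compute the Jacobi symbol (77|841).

Reciprocity: 77 ≡ 1 and 841 ≡ 1 (mod 4), so (77/841) = +(841/77).
Reduce top mod 77: now compute (71/77).
Reciprocity: 71 ≡ 3 and 77 ≡ 1 (mod 4), so (71/77) = +(77/71).
Reduce top mod 71: now compute (6/71).
Pull out 2: since 71 ≡ 7 (mod 8), (2/71) = +1.
Reciprocity: 3 ≡ 3 and 71 ≡ 3 (mod 4), so (3/71) = −(71/3).
Reduce top mod 3: now compute (2/3).
Pull out 2: since 3 ≡ 3 (mod 8), (2/3) = -1.
Reached (1/3) = 1. Collecting the sign flips along the way, the symbol is +1.

1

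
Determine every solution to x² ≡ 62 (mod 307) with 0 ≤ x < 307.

26, 281

Since 307 ≡ 3 (mod 4), a square root of 62 is 62^((307+1)/4) = 62^77 mod 307.
Repeated squaring: 62^2≡160, 62^4≡119, 62^8≡39, 62^16≡293, 62^32≡196, 62^64≡41 (mod 307).
62^77 = 62^(64+8+4+1) ≡ 26 (mod 307).
Check: 26² = 676 ≡ 62 (mod 307). The two roots are 26 and 281.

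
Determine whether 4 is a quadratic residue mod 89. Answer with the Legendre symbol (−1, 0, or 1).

1

Pull out 2^2: since 89 ≡ 1 (mod 8), (2/89) = +1, so (2/89)^2 = +1.
Reached (1/89) = 1. Collecting the sign flips along the way, the symbol is +1.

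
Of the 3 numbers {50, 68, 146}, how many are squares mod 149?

1

(50/149) = -1 → non-residue.
(68/149) = +1 → QR.
(146/149) = -1 → non-residue.
Total quadratic residues among the 3: 1.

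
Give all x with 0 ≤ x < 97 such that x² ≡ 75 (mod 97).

47, 50

97 ≡ 1 (mod 4), so we find a root by search.
Trying successive values, 47² = 2209 ≡ 75 (mod 97). The other root is 97 − 47 = 50.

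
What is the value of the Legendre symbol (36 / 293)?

Pull out 2^2: since 293 ≡ 5 (mod 8), (2/293) = -1, so (2/293)^2 = +1.
Reciprocity: 9 ≡ 1 and 293 ≡ 1 (mod 4), so (9/293) = +(293/9).
Reduce top mod 9: now compute (5/9).
Reciprocity: 5 ≡ 1 and 9 ≡ 1 (mod 4), so (5/9) = +(9/5).
Reduce top mod 5: now compute (4/5).
Pull out 2^2: since 5 ≡ 5 (mod 8), (2/5) = -1, so (2/5)^2 = +1.
Reached (1/5) = 1. Collecting the sign flips along the way, the symbol is +1.

1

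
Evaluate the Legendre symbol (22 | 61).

1

Pull out 2: since 61 ≡ 5 (mod 8), (2/61) = -1.
Reciprocity: 11 ≡ 3 and 61 ≡ 1 (mod 4), so (11/61) = +(61/11).
Reduce top mod 11: now compute (6/11).
Pull out 2: since 11 ≡ 3 (mod 8), (2/11) = -1.
Reciprocity: 3 ≡ 3 and 11 ≡ 3 (mod 4), so (3/11) = −(11/3).
Reduce top mod 3: now compute (2/3).
Pull out 2: since 3 ≡ 3 (mod 8), (2/3) = -1.
Reached (1/3) = 1. Collecting the sign flips along the way, the symbol is +1.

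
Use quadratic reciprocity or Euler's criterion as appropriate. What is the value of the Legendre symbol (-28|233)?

1

First reduce: -28 ≡ 205 (mod 233).
Reciprocity: 205 ≡ 1 and 233 ≡ 1 (mod 4), so (205/233) = +(233/205).
Reduce top mod 205: now compute (28/205).
Pull out 2^2: since 205 ≡ 5 (mod 8), (2/205) = -1, so (2/205)^2 = +1.
Reciprocity: 7 ≡ 3 and 205 ≡ 1 (mod 4), so (7/205) = +(205/7).
Reduce top mod 7: now compute (2/7).
Pull out 2: since 7 ≡ 7 (mod 8), (2/7) = +1.
Reached (1/7) = 1. Collecting the sign flips along the way, the symbol is +1.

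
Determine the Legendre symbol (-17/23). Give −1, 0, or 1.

First reduce: -17 ≡ 6 (mod 23).
Pull out 2: since 23 ≡ 7 (mod 8), (2/23) = +1.
Reciprocity: 3 ≡ 3 and 23 ≡ 3 (mod 4), so (3/23) = −(23/3).
Reduce top mod 3: now compute (2/3).
Pull out 2: since 3 ≡ 3 (mod 8), (2/3) = -1.
Reached (1/3) = 1. Collecting the sign flips along the way, the symbol is +1.

1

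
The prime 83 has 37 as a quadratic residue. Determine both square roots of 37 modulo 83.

28, 55

Since 83 ≡ 3 (mod 4), a square root of 37 is 37^((83+1)/4) = 37^21 mod 83.
Repeated squaring: 37^2≡41, 37^4≡21, 37^8≡26, 37^16≡12 (mod 83).
37^21 = 37^(16+4+1) ≡ 28 (mod 83).
Check: 28² = 784 ≡ 37 (mod 83). The two roots are 28 and 55.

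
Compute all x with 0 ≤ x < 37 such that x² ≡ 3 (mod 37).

37 ≡ 1 (mod 4), so we find a root by search.
Trying successive values, 15² = 225 ≡ 3 (mod 37). The other root is 37 − 15 = 22.

15, 22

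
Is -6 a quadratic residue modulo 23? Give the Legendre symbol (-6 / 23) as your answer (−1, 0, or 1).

First reduce: -6 ≡ 17 (mod 23).
Reciprocity: 17 ≡ 1 and 23 ≡ 3 (mod 4), so (17/23) = +(23/17).
Reduce top mod 17: now compute (6/17).
Pull out 2: since 17 ≡ 1 (mod 8), (2/17) = +1.
Reciprocity: 3 ≡ 3 and 17 ≡ 1 (mod 4), so (3/17) = +(17/3).
Reduce top mod 3: now compute (2/3).
Pull out 2: since 3 ≡ 3 (mod 8), (2/3) = -1.
Reached (1/3) = 1. Collecting the sign flips along the way, the symbol is -1.

-1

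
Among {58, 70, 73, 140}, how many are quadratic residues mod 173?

(58/173) = -1 → non-residue.
(70/173) = -1 → non-residue.
(73/173) = +1 → QR.
(140/173) = +1 → QR.
Total quadratic residues among the 4: 2.

2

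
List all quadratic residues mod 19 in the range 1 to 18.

Square k = 1,…,9 (k and 19−k give the same square):
1²=1, 2²=4, 3²=9, 4²=16, 5²≡6, 6²≡17, 7²≡11, 8²≡7, 9²≡5 (mod 19).
So the quadratic residues mod 19 are {1, 4, 5, 6, 7, 9, 11, 16, 17}.

1, 4, 5, 6, 7, 9, 11, 16, 17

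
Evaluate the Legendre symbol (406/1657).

Pull out 2: since 1657 ≡ 1 (mod 8), (2/1657) = +1.
Reciprocity: 203 ≡ 3 and 1657 ≡ 1 (mod 4), so (203/1657) = +(1657/203).
Reduce top mod 203: now compute (33/203).
Reciprocity: 33 ≡ 1 and 203 ≡ 3 (mod 4), so (33/203) = +(203/33).
Reduce top mod 33: now compute (5/33).
Reciprocity: 5 ≡ 1 and 33 ≡ 1 (mod 4), so (5/33) = +(33/5).
Reduce top mod 5: now compute (3/5).
Reciprocity: 3 ≡ 3 and 5 ≡ 1 (mod 4), so (3/5) = +(5/3).
Reduce top mod 3: now compute (2/3).
Pull out 2: since 3 ≡ 3 (mod 8), (2/3) = -1.
Reached (1/3) = 1. Collecting the sign flips along the way, the symbol is -1.

-1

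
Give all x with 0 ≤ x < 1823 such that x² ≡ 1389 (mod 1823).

Since 1823 ≡ 3 (mod 4), a square root of 1389 is 1389^((1823+1)/4) = 1389^456 mod 1823.
Repeated squaring: 1389^2≡587, 1389^4≡22, 1389^8≡484, 1389^16≡912, 1389^32≡456, 1389^64≡114, 1389^128≡235, 1389^256≡535 (mod 1823).
1389^456 = 1389^(256+128+64+8) ≡ 859 (mod 1823).
Check: 859² = 737881 ≡ 1389 (mod 1823). The two roots are 859 and 964.

859, 964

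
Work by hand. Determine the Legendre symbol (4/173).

Euler's criterion: (4/173) ≡ 4^86 (mod 173).
4^2 ≡ 16 (mod 173)
4^4 ≡ 83 (mod 173)
4^8 ≡ 142 (mod 173)
4^16 ≡ 96 (mod 173)
4^32 ≡ 47 (mod 173)
4^64 ≡ 133 (mod 173)
4^86 = 4^(64+16+4+2) ≡ 1 (mod 173).
Result is 1, so (4/173) = 1.

1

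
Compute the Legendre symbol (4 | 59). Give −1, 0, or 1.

Euler's criterion: (4/59) ≡ 4^29 (mod 59).
4^2 ≡ 16 (mod 59)
4^4 ≡ 20 (mod 59)
4^8 ≡ 46 (mod 59)
4^16 ≡ 51 (mod 59)
4^29 = 4^(16+8+4+1) ≡ 1 (mod 59).
Result is 1, so (4/59) = 1.

1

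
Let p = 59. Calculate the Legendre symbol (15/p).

Reciprocity: 15 ≡ 3 and 59 ≡ 3 (mod 4), so (15/59) = −(59/15).
Reduce top mod 15: now compute (14/15).
Pull out 2: since 15 ≡ 7 (mod 8), (2/15) = +1.
Reciprocity: 7 ≡ 3 and 15 ≡ 3 (mod 4), so (7/15) = −(15/7).
Reduce top mod 7: now compute (1/7).
Reached (1/7) = 1. Collecting the sign flips along the way, the symbol is +1.

1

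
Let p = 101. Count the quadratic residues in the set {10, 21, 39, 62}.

1

(10/101) = -1 → non-residue.
(21/101) = +1 → QR.
(39/101) = -1 → non-residue.
(62/101) = -1 → non-residue.
Total quadratic residues among the 4: 1.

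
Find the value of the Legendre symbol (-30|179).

Euler's criterion: (-30/179) ≡ 149^89 (mod 179).
149^2 ≡ 5 (mod 179)
149^4 ≡ 25 (mod 179)
149^8 ≡ 88 (mod 179)
149^16 ≡ 47 (mod 179)
149^32 ≡ 61 (mod 179)
149^64 ≡ 141 (mod 179)
149^89 = 149^(64+16+8+1) ≡ 1 (mod 179).
Result is 1, so (-30/179) = 1.

1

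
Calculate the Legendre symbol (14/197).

-1

Pull out 2: since 197 ≡ 5 (mod 8), (2/197) = -1.
Reciprocity: 7 ≡ 3 and 197 ≡ 1 (mod 4), so (7/197) = +(197/7).
Reduce top mod 7: now compute (1/7).
Reached (1/7) = 1. Collecting the sign flips along the way, the symbol is -1.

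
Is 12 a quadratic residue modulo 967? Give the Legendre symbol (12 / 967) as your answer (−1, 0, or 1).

Euler's criterion: (12/967) ≡ 12^483 (mod 967).
12^2 ≡ 144 (mod 967)
12^4 ≡ 429 (mod 967)
12^8 ≡ 311 (mod 967)
12^16 ≡ 21 (mod 967)
12^32 ≡ 441 (mod 967)
12^64 ≡ 114 (mod 967)
12^128 ≡ 425 (mod 967)
12^256 ≡ 763 (mod 967)
12^483 = 12^(256+128+64+32+2+1) ≡ 966 (mod 967).
Result is 966 ≡ −1, so (12/967) = −1.

-1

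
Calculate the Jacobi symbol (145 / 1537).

0

Reciprocity: 145 ≡ 1 and 1537 ≡ 1 (mod 4), so (145/1537) = +(1537/145).
Reduce top mod 145: now compute (87/145).
Reciprocity: 87 ≡ 3 and 145 ≡ 1 (mod 4), so (87/145) = +(145/87).
Reduce top mod 87: now compute (58/87).
Pull out 2: since 87 ≡ 7 (mod 8), (2/87) = +1.
Reciprocity: 29 ≡ 1 and 87 ≡ 3 (mod 4), so (29/87) = +(87/29).
Reduce top mod 29: now compute (0/29).
Top reduces to 0: gcd > 1, so the symbol is 0.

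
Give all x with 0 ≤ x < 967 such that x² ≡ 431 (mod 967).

Since 967 ≡ 3 (mod 4), a square root of 431 is 431^((967+1)/4) = 431^242 mod 967.
Repeated squaring: 431^2≡97, 431^4≡706, 431^8≡431, 431^16≡97, 431^32≡706, 431^64≡431, 431^128≡97 (mod 967).
431^242 = 431^(128+64+32+16+2) ≡ 706 (mod 967).
Check: 706² = 498436 ≡ 431 (mod 967). The two roots are 261 and 706.

261, 706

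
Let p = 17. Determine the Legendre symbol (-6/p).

-1

First reduce: -6 ≡ 11 (mod 17).
Reciprocity: 11 ≡ 3 and 17 ≡ 1 (mod 4), so (11/17) = +(17/11).
Reduce top mod 11: now compute (6/11).
Pull out 2: since 11 ≡ 3 (mod 8), (2/11) = -1.
Reciprocity: 3 ≡ 3 and 11 ≡ 3 (mod 4), so (3/11) = −(11/3).
Reduce top mod 3: now compute (2/3).
Pull out 2: since 3 ≡ 3 (mod 8), (2/3) = -1.
Reached (1/3) = 1. Collecting the sign flips along the way, the symbol is -1.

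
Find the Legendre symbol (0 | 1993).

Top reduces to 0: gcd > 1, so the symbol is 0.

0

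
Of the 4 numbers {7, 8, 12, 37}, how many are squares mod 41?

(7/41) = -1 → non-residue.
(8/41) = +1 → QR.
(12/41) = -1 → non-residue.
(37/41) = +1 → QR.
Total quadratic residues among the 4: 2.

2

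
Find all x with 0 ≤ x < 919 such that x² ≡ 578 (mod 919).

287, 632

Since 919 ≡ 3 (mod 4), a square root of 578 is 578^((919+1)/4) = 578^230 mod 919.
Repeated squaring: 578^2≡487, 578^4≡67, 578^8≡813, 578^16≡208, 578^32≡71, 578^64≡446, 578^128≡412 (mod 919).
578^230 = 578^(128+64+32+4+2) ≡ 287 (mod 919).
Check: 287² = 82369 ≡ 578 (mod 919). The two roots are 287 and 632.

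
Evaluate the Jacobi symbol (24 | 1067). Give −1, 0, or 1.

-1

Pull out 2^3: since 1067 ≡ 3 (mod 8), (2/1067) = -1, so (2/1067)^3 = -1.
Reciprocity: 3 ≡ 3 and 1067 ≡ 3 (mod 4), so (3/1067) = −(1067/3).
Reduce top mod 3: now compute (2/3).
Pull out 2: since 3 ≡ 3 (mod 8), (2/3) = -1.
Reached (1/3) = 1. Collecting the sign flips along the way, the symbol is -1.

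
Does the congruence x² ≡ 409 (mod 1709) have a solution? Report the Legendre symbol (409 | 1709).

Reciprocity: 409 ≡ 1 and 1709 ≡ 1 (mod 4), so (409/1709) = +(1709/409).
Reduce top mod 409: now compute (73/409).
Reciprocity: 73 ≡ 1 and 409 ≡ 1 (mod 4), so (73/409) = +(409/73).
Reduce top mod 73: now compute (44/73).
Pull out 2^2: since 73 ≡ 1 (mod 8), (2/73) = +1, so (2/73)^2 = +1.
Reciprocity: 11 ≡ 3 and 73 ≡ 1 (mod 4), so (11/73) = +(73/11).
Reduce top mod 11: now compute (7/11).
Reciprocity: 7 ≡ 3 and 11 ≡ 3 (mod 4), so (7/11) = −(11/7).
Reduce top mod 7: now compute (4/7).
Pull out 2^2: since 7 ≡ 7 (mod 8), (2/7) = +1, so (2/7)^2 = +1.
Reached (1/7) = 1. Collecting the sign flips along the way, the symbol is -1.

-1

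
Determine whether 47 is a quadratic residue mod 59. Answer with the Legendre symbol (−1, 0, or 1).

Euler's criterion: (47/59) ≡ 47^29 (mod 59).
47^2 ≡ 26 (mod 59)
47^4 ≡ 27 (mod 59)
47^8 ≡ 21 (mod 59)
47^16 ≡ 28 (mod 59)
47^29 = 47^(16+8+4+1) ≡ 58 (mod 59).
Result is 58 ≡ −1, so (47/59) = −1.

-1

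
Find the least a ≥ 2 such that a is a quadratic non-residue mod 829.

(2/829) = −1, so 2 is the smallest positive non-residue mod 829.

2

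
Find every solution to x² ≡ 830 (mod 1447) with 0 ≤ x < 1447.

400, 1047

Since 1447 ≡ 3 (mod 4), a square root of 830 is 830^((1447+1)/4) = 830^362 mod 1447.
Repeated squaring: 830^2≡128, 830^4≡467, 830^8≡1039, 830^16≡59, 830^32≡587, 830^64≡183, 830^128≡208, 830^256≡1301 (mod 1447).
830^362 = 830^(256+64+32+8+2) ≡ 400 (mod 1447).
Check: 400² = 160000 ≡ 830 (mod 1447). The two roots are 400 and 1047.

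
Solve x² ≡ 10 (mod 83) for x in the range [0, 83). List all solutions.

Since 83 ≡ 3 (mod 4), a square root of 10 is 10^((83+1)/4) = 10^21 mod 83.
Repeated squaring: 10^2≡17, 10^4≡40, 10^8≡23, 10^16≡31 (mod 83).
10^21 = 10^(16+4+1) ≡ 33 (mod 83).
Check: 33² = 1089 ≡ 10 (mod 83). The two roots are 33 and 50.

33, 50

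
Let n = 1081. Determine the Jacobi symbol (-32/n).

First reduce: -32 ≡ 1049 (mod 1081).
Reciprocity: 1049 ≡ 1 and 1081 ≡ 1 (mod 4), so (1049/1081) = +(1081/1049).
Reduce top mod 1049: now compute (32/1049).
Pull out 2^5: since 1049 ≡ 1 (mod 8), (2/1049) = +1, so (2/1049)^5 = +1.
Reached (1/1049) = 1. Collecting the sign flips along the way, the symbol is +1.

1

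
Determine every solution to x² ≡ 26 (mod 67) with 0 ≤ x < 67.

19, 48

Since 67 ≡ 3 (mod 4), a square root of 26 is 26^((67+1)/4) = 26^17 mod 67.
Repeated squaring: 26^2≡6, 26^4≡36, 26^8≡23, 26^16≡60 (mod 67).
26^17 = 26^(16+1) ≡ 19 (mod 67).
Check: 19² = 361 ≡ 26 (mod 67). The two roots are 19 and 48.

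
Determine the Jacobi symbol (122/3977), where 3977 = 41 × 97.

1

Pull out 2: since 3977 ≡ 1 (mod 8), (2/3977) = +1.
Reciprocity: 61 ≡ 1 and 3977 ≡ 1 (mod 4), so (61/3977) = +(3977/61).
Reduce top mod 61: now compute (12/61).
Pull out 2^2: since 61 ≡ 5 (mod 8), (2/61) = -1, so (2/61)^2 = +1.
Reciprocity: 3 ≡ 3 and 61 ≡ 1 (mod 4), so (3/61) = +(61/3).
Reduce top mod 3: now compute (1/3).
Reached (1/3) = 1. Collecting the sign flips along the way, the symbol is +1.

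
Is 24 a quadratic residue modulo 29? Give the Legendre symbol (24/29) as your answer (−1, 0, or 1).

Pull out 2^3: since 29 ≡ 5 (mod 8), (2/29) = -1, so (2/29)^3 = -1.
Reciprocity: 3 ≡ 3 and 29 ≡ 1 (mod 4), so (3/29) = +(29/3).
Reduce top mod 3: now compute (2/3).
Pull out 2: since 3 ≡ 3 (mod 8), (2/3) = -1.
Reached (1/3) = 1. Collecting the sign flips along the way, the symbol is +1.

1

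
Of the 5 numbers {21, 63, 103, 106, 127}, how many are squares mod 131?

2

(21/131) = +1 → QR.
(63/131) = +1 → QR.
(103/131) = -1 → non-residue.
(106/131) = -1 → non-residue.
(127/131) = -1 → non-residue.
Total quadratic residues among the 5: 2.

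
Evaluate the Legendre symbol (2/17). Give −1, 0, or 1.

Euler's criterion: (2/17) ≡ 2^8 (mod 17).
2^2 ≡ 4 (mod 17)
2^4 ≡ 16 (mod 17)
2^8 ≡ 1 (mod 17)
2^8 = 2^(8) ≡ 1 (mod 17).
Result is 1, so (2/17) = 1.

1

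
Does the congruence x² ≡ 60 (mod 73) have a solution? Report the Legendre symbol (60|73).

-1

Euler's criterion: (60/73) ≡ 60^36 (mod 73).
60^2 ≡ 23 (mod 73)
60^4 ≡ 18 (mod 73)
60^8 ≡ 32 (mod 73)
60^16 ≡ 2 (mod 73)
60^32 ≡ 4 (mod 73)
60^36 = 60^(32+4) ≡ 72 (mod 73).
Result is 72 ≡ −1, so (60/73) = −1.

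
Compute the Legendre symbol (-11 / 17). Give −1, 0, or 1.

-1

First reduce: -11 ≡ 6 (mod 17).
Pull out 2: since 17 ≡ 1 (mod 8), (2/17) = +1.
Reciprocity: 3 ≡ 3 and 17 ≡ 1 (mod 4), so (3/17) = +(17/3).
Reduce top mod 3: now compute (2/3).
Pull out 2: since 3 ≡ 3 (mod 8), (2/3) = -1.
Reached (1/3) = 1. Collecting the sign flips along the way, the symbol is -1.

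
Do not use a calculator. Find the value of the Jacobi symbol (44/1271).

1

Pull out 2^2: since 1271 ≡ 7 (mod 8), (2/1271) = +1, so (2/1271)^2 = +1.
Reciprocity: 11 ≡ 3 and 1271 ≡ 3 (mod 4), so (11/1271) = −(1271/11).
Reduce top mod 11: now compute (6/11).
Pull out 2: since 11 ≡ 3 (mod 8), (2/11) = -1.
Reciprocity: 3 ≡ 3 and 11 ≡ 3 (mod 4), so (3/11) = −(11/3).
Reduce top mod 3: now compute (2/3).
Pull out 2: since 3 ≡ 3 (mod 8), (2/3) = -1.
Reached (1/3) = 1. Collecting the sign flips along the way, the symbol is +1.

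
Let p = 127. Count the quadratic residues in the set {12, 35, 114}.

(12/127) = -1 → non-residue.
(35/127) = +1 → QR.
(114/127) = -1 → non-residue.
Total quadratic residues among the 3: 1.

1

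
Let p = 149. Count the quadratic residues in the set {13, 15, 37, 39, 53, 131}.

3

(13/149) = -1 → non-residue.
(15/149) = -1 → non-residue.
(37/149) = +1 → QR.
(39/149) = +1 → QR.
(53/149) = +1 → QR.
(131/149) = -1 → non-residue.
Total quadratic residues among the 6: 3.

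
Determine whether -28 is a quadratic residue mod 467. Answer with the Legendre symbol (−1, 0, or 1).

-1

First reduce: -28 ≡ 439 (mod 467).
Reciprocity: 439 ≡ 3 and 467 ≡ 3 (mod 4), so (439/467) = −(467/439).
Reduce top mod 439: now compute (28/439).
Pull out 2^2: since 439 ≡ 7 (mod 8), (2/439) = +1, so (2/439)^2 = +1.
Reciprocity: 7 ≡ 3 and 439 ≡ 3 (mod 4), so (7/439) = −(439/7).
Reduce top mod 7: now compute (5/7).
Reciprocity: 5 ≡ 1 and 7 ≡ 3 (mod 4), so (5/7) = +(7/5).
Reduce top mod 5: now compute (2/5).
Pull out 2: since 5 ≡ 5 (mod 8), (2/5) = -1.
Reached (1/5) = 1. Collecting the sign flips along the way, the symbol is -1.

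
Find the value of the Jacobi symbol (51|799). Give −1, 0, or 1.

0

Reciprocity: 51 ≡ 3 and 799 ≡ 3 (mod 4), so (51/799) = −(799/51).
Reduce top mod 51: now compute (34/51).
Pull out 2: since 51 ≡ 3 (mod 8), (2/51) = -1.
Reciprocity: 17 ≡ 1 and 51 ≡ 3 (mod 4), so (17/51) = +(51/17).
Reduce top mod 17: now compute (0/17).
Top reduces to 0: gcd > 1, so the symbol is 0.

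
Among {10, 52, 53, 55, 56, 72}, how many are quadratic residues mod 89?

4

(10/89) = +1 → QR.
(52/89) = -1 → non-residue.
(53/89) = +1 → QR.
(55/89) = +1 → QR.
(56/89) = -1 → non-residue.
(72/89) = +1 → QR.
Total quadratic residues among the 6: 4.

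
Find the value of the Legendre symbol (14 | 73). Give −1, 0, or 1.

-1

Pull out 2: since 73 ≡ 1 (mod 8), (2/73) = +1.
Reciprocity: 7 ≡ 3 and 73 ≡ 1 (mod 4), so (7/73) = +(73/7).
Reduce top mod 7: now compute (3/7).
Reciprocity: 3 ≡ 3 and 7 ≡ 3 (mod 4), so (3/7) = −(7/3).
Reduce top mod 3: now compute (1/3).
Reached (1/3) = 1. Collecting the sign flips along the way, the symbol is -1.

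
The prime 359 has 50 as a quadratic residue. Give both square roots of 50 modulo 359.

95, 264

Since 359 ≡ 3 (mod 4), a square root of 50 is 50^((359+1)/4) = 50^90 mod 359.
Repeated squaring: 50^2≡346, 50^4≡169, 50^8≡200, 50^16≡151, 50^32≡184, 50^64≡110 (mod 359).
50^90 = 50^(64+16+8+2) ≡ 264 (mod 359).
Check: 264² = 69696 ≡ 50 (mod 359). The two roots are 95 and 264.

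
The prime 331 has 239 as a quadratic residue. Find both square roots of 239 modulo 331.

153, 178

Since 331 ≡ 3 (mod 4), a square root of 239 is 239^((331+1)/4) = 239^83 mod 331.
Repeated squaring: 239^2≡189, 239^4≡304, 239^8≡67, 239^16≡186, 239^32≡172, 239^64≡125 (mod 331).
239^83 = 239^(64+16+2+1) ≡ 153 (mod 331).
Check: 153² = 23409 ≡ 239 (mod 331). The two roots are 153 and 178.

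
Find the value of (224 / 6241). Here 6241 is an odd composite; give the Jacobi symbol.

1

Pull out 2^5: since 6241 ≡ 1 (mod 8), (2/6241) = +1, so (2/6241)^5 = +1.
Reciprocity: 7 ≡ 3 and 6241 ≡ 1 (mod 4), so (7/6241) = +(6241/7).
Reduce top mod 7: now compute (4/7).
Pull out 2^2: since 7 ≡ 7 (mod 8), (2/7) = +1, so (2/7)^2 = +1.
Reached (1/7) = 1. Collecting the sign flips along the way, the symbol is +1.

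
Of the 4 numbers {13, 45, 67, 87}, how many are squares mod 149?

2

(13/149) = -1 → non-residue.
(45/149) = +1 → QR.
(67/149) = +1 → QR.
(87/149) = -1 → non-residue.
Total quadratic residues among the 4: 2.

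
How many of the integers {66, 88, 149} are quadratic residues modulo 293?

(66/293) = -1 → non-residue.
(88/293) = +1 → QR.
(149/293) = +1 → QR.
Total quadratic residues among the 3: 2.

2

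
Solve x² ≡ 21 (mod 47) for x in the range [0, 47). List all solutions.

16, 31

Since 47 ≡ 3 (mod 4), a square root of 21 is 21^((47+1)/4) = 21^12 mod 47.
Repeated squaring: 21^2≡18, 21^4≡42, 21^8≡25 (mod 47).
21^12 = 21^(8+4) ≡ 16 (mod 47).
Check: 16² = 256 ≡ 21 (mod 47). The two roots are 16 and 31.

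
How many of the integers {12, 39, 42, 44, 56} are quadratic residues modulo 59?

1

(12/59) = +1 → QR.
(39/59) = -1 → non-residue.
(42/59) = -1 → non-residue.
(44/59) = -1 → non-residue.
(56/59) = -1 → non-residue.
Total quadratic residues among the 5: 1.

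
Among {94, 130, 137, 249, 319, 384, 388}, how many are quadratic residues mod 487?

(94/487) = -1 → non-residue.
(130/487) = +1 → QR.
(137/487) = +1 → QR.
(249/487) = -1 → non-residue.
(319/487) = -1 → non-residue.
(384/487) = -1 → non-residue.
(388/487) = +1 → QR.
Total quadratic residues among the 7: 3.

3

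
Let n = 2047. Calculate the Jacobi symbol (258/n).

-1

Pull out 2: since 2047 ≡ 7 (mod 8), (2/2047) = +1.
Reciprocity: 129 ≡ 1 and 2047 ≡ 3 (mod 4), so (129/2047) = +(2047/129).
Reduce top mod 129: now compute (112/129).
Pull out 2^4: since 129 ≡ 1 (mod 8), (2/129) = +1, so (2/129)^4 = +1.
Reciprocity: 7 ≡ 3 and 129 ≡ 1 (mod 4), so (7/129) = +(129/7).
Reduce top mod 7: now compute (3/7).
Reciprocity: 3 ≡ 3 and 7 ≡ 3 (mod 4), so (3/7) = −(7/3).
Reduce top mod 3: now compute (1/3).
Reached (1/3) = 1. Collecting the sign flips along the way, the symbol is -1.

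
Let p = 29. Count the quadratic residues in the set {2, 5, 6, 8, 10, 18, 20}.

3

(2/29) = -1 → non-residue.
(5/29) = +1 → QR.
(6/29) = +1 → QR.
(8/29) = -1 → non-residue.
(10/29) = -1 → non-residue.
(18/29) = -1 → non-residue.
(20/29) = +1 → QR.
Total quadratic residues among the 7: 3.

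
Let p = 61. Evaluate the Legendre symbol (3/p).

Reciprocity: 3 ≡ 3 and 61 ≡ 1 (mod 4), so (3/61) = +(61/3).
Reduce top mod 3: now compute (1/3).
Reached (1/3) = 1. Collecting the sign flips along the way, the symbol is +1.

1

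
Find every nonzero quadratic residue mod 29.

Square k = 1,…,14 (k and 29−k give the same square):
1²=1, 2²=4, 3²=9, 4²=16, 5²=25, 6²≡7, 7²≡20, 8²≡6, 9²≡23, 10²≡13, 11²≡5, 12²≡28, 13²≡24, 14²≡22 (mod 29).
So the quadratic residues mod 29 are {1, 4, 5, 6, 7, 9, 13, 16, 20, 22, 23, 24, 25, 28}.

1 4 5 6 7 9 13 16 20 22 23 24 25 28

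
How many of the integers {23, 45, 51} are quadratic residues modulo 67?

(23/67) = +1 → QR.
(45/67) = -1 → non-residue.
(51/67) = -1 → non-residue.
Total quadratic residues among the 3: 1.

1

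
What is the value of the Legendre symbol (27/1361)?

Reciprocity: 27 ≡ 3 and 1361 ≡ 1 (mod 4), so (27/1361) = +(1361/27).
Reduce top mod 27: now compute (11/27).
Reciprocity: 11 ≡ 3 and 27 ≡ 3 (mod 4), so (11/27) = −(27/11).
Reduce top mod 11: now compute (5/11).
Reciprocity: 5 ≡ 1 and 11 ≡ 3 (mod 4), so (5/11) = +(11/5).
Reduce top mod 5: now compute (1/5).
Reached (1/5) = 1. Collecting the sign flips along the way, the symbol is -1.

-1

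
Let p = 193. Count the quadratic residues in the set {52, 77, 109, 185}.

(52/193) = -1 → non-residue.
(77/193) = -1 → non-residue.
(109/193) = +1 → QR.
(185/193) = +1 → QR.
Total quadratic residues among the 4: 2.

2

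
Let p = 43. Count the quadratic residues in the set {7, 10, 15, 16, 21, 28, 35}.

5

(7/43) = -1 → non-residue.
(10/43) = +1 → QR.
(15/43) = +1 → QR.
(16/43) = +1 → QR.
(21/43) = +1 → QR.
(28/43) = -1 → non-residue.
(35/43) = +1 → QR.
Total quadratic residues among the 7: 5.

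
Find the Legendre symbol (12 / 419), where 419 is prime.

Euler's criterion: (12/419) ≡ 12^209 (mod 419).
12^2 ≡ 144 (mod 419)
12^4 ≡ 205 (mod 419)
12^8 ≡ 125 (mod 419)
12^16 ≡ 122 (mod 419)
12^32 ≡ 219 (mod 419)
12^64 ≡ 195 (mod 419)
12^128 ≡ 315 (mod 419)
12^209 = 12^(128+64+16+1) ≡ 1 (mod 419).
Result is 1, so (12/419) = 1.

1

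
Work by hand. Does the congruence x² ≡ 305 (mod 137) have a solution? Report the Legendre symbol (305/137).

-1

Euler's criterion: (305/137) ≡ 31^68 (mod 137).
31^2 ≡ 2 (mod 137)
31^4 ≡ 4 (mod 137)
31^8 ≡ 16 (mod 137)
31^16 ≡ 119 (mod 137)
31^32 ≡ 50 (mod 137)
31^64 ≡ 34 (mod 137)
31^68 = 31^(64+4) ≡ 136 (mod 137).
Result is 136 ≡ −1, so (305/137) = −1.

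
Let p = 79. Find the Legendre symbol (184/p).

Euler's criterion: (184/79) ≡ 26^39 (mod 79).
26^2 ≡ 44 (mod 79)
26^4 ≡ 40 (mod 79)
26^8 ≡ 20 (mod 79)
26^16 ≡ 5 (mod 79)
26^32 ≡ 25 (mod 79)
26^39 = 26^(32+4+2+1) ≡ 1 (mod 79).
Result is 1, so (184/79) = 1.

1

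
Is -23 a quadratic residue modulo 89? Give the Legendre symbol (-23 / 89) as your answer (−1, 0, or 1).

-1

First reduce: -23 ≡ 66 (mod 89).
Pull out 2: since 89 ≡ 1 (mod 8), (2/89) = +1.
Reciprocity: 33 ≡ 1 and 89 ≡ 1 (mod 4), so (33/89) = +(89/33).
Reduce top mod 33: now compute (23/33).
Reciprocity: 23 ≡ 3 and 33 ≡ 1 (mod 4), so (23/33) = +(33/23).
Reduce top mod 23: now compute (10/23).
Pull out 2: since 23 ≡ 7 (mod 8), (2/23) = +1.
Reciprocity: 5 ≡ 1 and 23 ≡ 3 (mod 4), so (5/23) = +(23/5).
Reduce top mod 5: now compute (3/5).
Reciprocity: 3 ≡ 3 and 5 ≡ 1 (mod 4), so (3/5) = +(5/3).
Reduce top mod 3: now compute (2/3).
Pull out 2: since 3 ≡ 3 (mod 8), (2/3) = -1.
Reached (1/3) = 1. Collecting the sign flips along the way, the symbol is -1.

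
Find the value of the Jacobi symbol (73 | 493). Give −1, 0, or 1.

1

Reciprocity: 73 ≡ 1 and 493 ≡ 1 (mod 4), so (73/493) = +(493/73).
Reduce top mod 73: now compute (55/73).
Reciprocity: 55 ≡ 3 and 73 ≡ 1 (mod 4), so (55/73) = +(73/55).
Reduce top mod 55: now compute (18/55).
Pull out 2: since 55 ≡ 7 (mod 8), (2/55) = +1.
Reciprocity: 9 ≡ 1 and 55 ≡ 3 (mod 4), so (9/55) = +(55/9).
Reduce top mod 9: now compute (1/9).
Reached (1/9) = 1. Collecting the sign flips along the way, the symbol is +1.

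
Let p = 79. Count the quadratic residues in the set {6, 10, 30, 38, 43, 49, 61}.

3

(6/79) = -1 → non-residue.
(10/79) = +1 → QR.
(30/79) = -1 → non-residue.
(38/79) = +1 → QR.
(43/79) = -1 → non-residue.
(49/79) = +1 → QR.
(61/79) = -1 → non-residue.
Total quadratic residues among the 7: 3.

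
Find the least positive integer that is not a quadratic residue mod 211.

2

(2/211) = −1, so 2 is the smallest positive non-residue mod 211.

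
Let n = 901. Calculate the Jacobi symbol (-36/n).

1

First reduce: -36 ≡ 865 (mod 901).
Reciprocity: 865 ≡ 1 and 901 ≡ 1 (mod 4), so (865/901) = +(901/865).
Reduce top mod 865: now compute (36/865).
Pull out 2^2: since 865 ≡ 1 (mod 8), (2/865) = +1, so (2/865)^2 = +1.
Reciprocity: 9 ≡ 1 and 865 ≡ 1 (mod 4), so (9/865) = +(865/9).
Reduce top mod 9: now compute (1/9).
Reached (1/9) = 1. Collecting the sign flips along the way, the symbol is +1.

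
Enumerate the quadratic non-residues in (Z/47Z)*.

5,10,11,13,15,19,20,22,23,26,29,30,31,33,35,38,39,40,41,43,44,45,46

Square k = 1,…,23 (k and 47−k give the same square):
1²=1, 2²=4, 3²=9, 4²=16, 5²=25, 6²=36, 7²≡2, 8²≡17, 9²≡34, 10²≡6, 11²≡27, 12²≡3, 13²≡28, 14²≡8, 15²≡37, 16²≡21, 17²≡7, 18²≡42, 19²≡32, 20²≡24, 21²≡18, 22²≡14, 23²≡12 (mod 47).
The residues are {1, 2, 3, 4, 6, 7, 8, 9, 12, 14, 16, 17, 18, 21, 24, 25, 27, 28, 32, 34, 36, 37, 42}; the non-residues are the remaining 23 nonzero classes.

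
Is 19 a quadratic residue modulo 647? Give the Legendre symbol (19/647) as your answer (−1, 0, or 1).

-1

Reciprocity: 19 ≡ 3 and 647 ≡ 3 (mod 4), so (19/647) = −(647/19).
Reduce top mod 19: now compute (1/19).
Reached (1/19) = 1. Collecting the sign flips along the way, the symbol is -1.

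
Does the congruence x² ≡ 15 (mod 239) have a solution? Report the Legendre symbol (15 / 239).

Reciprocity: 15 ≡ 3 and 239 ≡ 3 (mod 4), so (15/239) = −(239/15).
Reduce top mod 15: now compute (14/15).
Pull out 2: since 15 ≡ 7 (mod 8), (2/15) = +1.
Reciprocity: 7 ≡ 3 and 15 ≡ 3 (mod 4), so (7/15) = −(15/7).
Reduce top mod 7: now compute (1/7).
Reached (1/7) = 1. Collecting the sign flips along the way, the symbol is +1.

1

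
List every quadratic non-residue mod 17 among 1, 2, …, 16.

3 5 6 7 10 11 12 14

Square k = 1,…,8 (k and 17−k give the same square):
1²=1, 2²=4, 3²=9, 4²=16, 5²≡8, 6²≡2, 7²≡15, 8²≡13 (mod 17).
The residues are {1, 2, 4, 8, 9, 13, 15, 16}; the non-residues are the remaining 8 nonzero classes.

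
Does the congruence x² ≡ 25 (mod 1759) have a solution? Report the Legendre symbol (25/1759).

Reciprocity: 25 ≡ 1 and 1759 ≡ 3 (mod 4), so (25/1759) = +(1759/25).
Reduce top mod 25: now compute (9/25).
Reciprocity: 9 ≡ 1 and 25 ≡ 1 (mod 4), so (9/25) = +(25/9).
Reduce top mod 9: now compute (7/9).
Reciprocity: 7 ≡ 3 and 9 ≡ 1 (mod 4), so (7/9) = +(9/7).
Reduce top mod 7: now compute (2/7).
Pull out 2: since 7 ≡ 7 (mod 8), (2/7) = +1.
Reached (1/7) = 1. Collecting the sign flips along the way, the symbol is +1.

1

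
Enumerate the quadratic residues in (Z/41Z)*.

Square k = 1,…,20 (k and 41−k give the same square):
1²=1, 2²=4, 3²=9, 4²=16, 5²=25, 6²=36, 7²≡8, 8²≡23, 9²≡40, 10²≡18, 11²≡39, 12²≡21, 13²≡5, 14²≡32, 15²≡20, 16²≡10, 17²≡2, 18²≡37, 19²≡33, 20²≡31 (mod 41).
So the quadratic residues mod 41 are {1, 2, 4, 5, 8, 9, 10, 16, 18, 20, 21, 23, 25, 31, 32, 33, 36, 37, 39, 40}.

1,2,4,5,8,9,10,16,18,20,21,23,25,31,32,33,36,37,39,40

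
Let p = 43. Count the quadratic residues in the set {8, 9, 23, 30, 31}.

(8/43) = -1 → non-residue.
(9/43) = +1 → QR.
(23/43) = +1 → QR.
(30/43) = -1 → non-residue.
(31/43) = +1 → QR.
Total quadratic residues among the 5: 3.

3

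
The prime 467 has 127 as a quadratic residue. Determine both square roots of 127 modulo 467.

Since 467 ≡ 3 (mod 4), a square root of 127 is 127^((467+1)/4) = 127^117 mod 467.
Repeated squaring: 127^2≡251, 127^4≡423, 127^8≡68, 127^16≡421, 127^32≡248, 127^64≡327 (mod 467).
127^117 = 127^(64+32+16+4+1) ≡ 147 (mod 467).
Check: 147² = 21609 ≡ 127 (mod 467). The two roots are 147 and 320.

147, 320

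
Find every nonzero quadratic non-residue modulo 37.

2,5,6,8,13,14,15,17,18,19,20,22,23,24,29,31,32,35

Square k = 1,…,18 (k and 37−k give the same square):
1²=1, 2²=4, 3²=9, 4²=16, 5²=25, 6²=36, 7²≡12, 8²≡27, 9²≡7, 10²≡26, 11²≡10, 12²≡33, 13²≡21, 14²≡11, 15²≡3, 16²≡34, 17²≡30, 18²≡28 (mod 37).
The residues are {1, 3, 4, 7, 9, 10, 11, 12, 16, 21, 25, 26, 27, 28, 30, 33, 34, 36}; the non-residues are the remaining 18 nonzero classes.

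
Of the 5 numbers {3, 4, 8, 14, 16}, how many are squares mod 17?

(3/17) = -1 → non-residue.
(4/17) = +1 → QR.
(8/17) = +1 → QR.
(14/17) = -1 → non-residue.
(16/17) = +1 → QR.
Total quadratic residues among the 5: 3.

3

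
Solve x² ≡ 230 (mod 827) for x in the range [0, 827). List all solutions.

318, 509

Since 827 ≡ 3 (mod 4), a square root of 230 is 230^((827+1)/4) = 230^207 mod 827.
Repeated squaring: 230^2≡799, 230^4≡784, 230^8≡195, 230^16≡810, 230^32≡289, 230^64≡821, 230^128≡36 (mod 827).
230^207 = 230^(128+64+8+4+2+1) ≡ 318 (mod 827).
Check: 318² = 101124 ≡ 230 (mod 827). The two roots are 318 and 509.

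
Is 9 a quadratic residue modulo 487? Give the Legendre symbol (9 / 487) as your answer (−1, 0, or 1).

Euler's criterion: (9/487) ≡ 9^243 (mod 487).
9^2 ≡ 81 (mod 487)
9^4 ≡ 230 (mod 487)
9^8 ≡ 304 (mod 487)
9^16 ≡ 373 (mod 487)
9^32 ≡ 334 (mod 487)
9^64 ≡ 33 (mod 487)
9^128 ≡ 115 (mod 487)
9^243 = 9^(128+64+32+16+2+1) ≡ 1 (mod 487).
Result is 1, so (9/487) = 1.

1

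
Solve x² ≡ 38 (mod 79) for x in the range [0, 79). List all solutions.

14, 65

Since 79 ≡ 3 (mod 4), a square root of 38 is 38^((79+1)/4) = 38^20 mod 79.
Repeated squaring: 38^2≡22, 38^4≡10, 38^8≡21, 38^16≡46 (mod 79).
38^20 = 38^(16+4) ≡ 65 (mod 79).
Check: 65² = 4225 ≡ 38 (mod 79). The two roots are 14 and 65.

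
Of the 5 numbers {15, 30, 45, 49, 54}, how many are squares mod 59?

3

(15/59) = +1 → QR.
(30/59) = -1 → non-residue.
(45/59) = +1 → QR.
(49/59) = +1 → QR.
(54/59) = -1 → non-residue.
Total quadratic residues among the 5: 3.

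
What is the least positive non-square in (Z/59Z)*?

2

(2/59) = −1, so 2 is the smallest positive non-residue mod 59.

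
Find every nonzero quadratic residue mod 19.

1,4,5,6,7,9,11,16,17

Square k = 1,…,9 (k and 19−k give the same square):
1²=1, 2²=4, 3²=9, 4²=16, 5²≡6, 6²≡17, 7²≡11, 8²≡7, 9²≡5 (mod 19).
So the quadratic residues mod 19 are {1, 4, 5, 6, 7, 9, 11, 16, 17}.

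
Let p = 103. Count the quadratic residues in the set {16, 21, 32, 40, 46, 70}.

(16/103) = +1 → QR.
(21/103) = -1 → non-residue.
(32/103) = +1 → QR.
(40/103) = -1 → non-residue.
(46/103) = +1 → QR.
(70/103) = -1 → non-residue.
Total quadratic residues among the 6: 3.

3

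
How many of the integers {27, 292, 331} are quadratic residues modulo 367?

1

(27/367) = -1 → non-residue.
(292/367) = +1 → QR.
(331/367) = -1 → non-residue.
Total quadratic residues among the 3: 1.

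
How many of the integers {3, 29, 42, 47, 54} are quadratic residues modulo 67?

3

(3/67) = -1 → non-residue.
(29/67) = +1 → QR.
(42/67) = -1 → non-residue.
(47/67) = +1 → QR.
(54/67) = +1 → QR.
Total quadratic residues among the 5: 3.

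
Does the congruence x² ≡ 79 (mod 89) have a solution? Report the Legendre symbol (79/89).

1

Euler's criterion: (79/89) ≡ 79^44 (mod 89).
79^2 ≡ 11 (mod 89)
79^4 ≡ 32 (mod 89)
79^8 ≡ 45 (mod 89)
79^16 ≡ 67 (mod 89)
79^32 ≡ 39 (mod 89)
79^44 = 79^(32+8+4) ≡ 1 (mod 89).
Result is 1, so (79/89) = 1.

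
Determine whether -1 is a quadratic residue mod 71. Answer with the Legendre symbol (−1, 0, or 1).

-1

First reduce: -1 ≡ 70 (mod 71).
Pull out 2: since 71 ≡ 7 (mod 8), (2/71) = +1.
Reciprocity: 35 ≡ 3 and 71 ≡ 3 (mod 4), so (35/71) = −(71/35).
Reduce top mod 35: now compute (1/35).
Reached (1/35) = 1. Collecting the sign flips along the way, the symbol is -1.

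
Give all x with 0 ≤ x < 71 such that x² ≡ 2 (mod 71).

12, 59

Since 71 ≡ 3 (mod 4), a square root of 2 is 2^((71+1)/4) = 2^18 mod 71.
Repeated squaring: 2^2≡4, 2^4≡16, 2^8≡43, 2^16≡3 (mod 71).
2^18 = 2^(16+2) ≡ 12 (mod 71).
Check: 12² = 144 ≡ 2 (mod 71). The two roots are 12 and 59.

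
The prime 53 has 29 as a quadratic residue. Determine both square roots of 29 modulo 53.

53 ≡ 1 (mod 4), so we find a root by search.
Trying successive values, 20² = 400 ≡ 29 (mod 53). The other root is 53 − 20 = 33.

20, 33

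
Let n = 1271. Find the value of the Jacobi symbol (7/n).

Reciprocity: 7 ≡ 3 and 1271 ≡ 3 (mod 4), so (7/1271) = −(1271/7).
Reduce top mod 7: now compute (4/7).
Pull out 2^2: since 7 ≡ 7 (mod 8), (2/7) = +1, so (2/7)^2 = +1.
Reached (1/7) = 1. Collecting the sign flips along the way, the symbol is -1.

-1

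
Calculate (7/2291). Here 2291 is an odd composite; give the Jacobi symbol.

Reciprocity: 7 ≡ 3 and 2291 ≡ 3 (mod 4), so (7/2291) = −(2291/7).
Reduce top mod 7: now compute (2/7).
Pull out 2: since 7 ≡ 7 (mod 8), (2/7) = +1.
Reached (1/7) = 1. Collecting the sign flips along the way, the symbol is -1.

-1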